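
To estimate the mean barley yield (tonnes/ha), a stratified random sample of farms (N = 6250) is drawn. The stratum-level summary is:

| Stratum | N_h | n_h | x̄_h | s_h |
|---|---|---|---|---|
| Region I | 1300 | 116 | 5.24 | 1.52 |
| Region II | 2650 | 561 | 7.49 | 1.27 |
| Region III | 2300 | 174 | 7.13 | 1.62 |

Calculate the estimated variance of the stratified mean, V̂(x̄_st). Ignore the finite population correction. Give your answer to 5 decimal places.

V̂(x̄_st) = Σ W_h² s_h²/n_h, with W_h = N_h/N and N = 6250:
  stratum Region I: (1300/6250)²·1.52²/116 = 0.0008617
  stratum Region II: (2650/6250)²·1.27²/561 = 0.000516864
  stratum Region III: (2300/6250)²·1.62²/174 = 0.00204257
V̂(x̄_st) = 0.00342113

V̂(x̄_st) ≈ 0.00342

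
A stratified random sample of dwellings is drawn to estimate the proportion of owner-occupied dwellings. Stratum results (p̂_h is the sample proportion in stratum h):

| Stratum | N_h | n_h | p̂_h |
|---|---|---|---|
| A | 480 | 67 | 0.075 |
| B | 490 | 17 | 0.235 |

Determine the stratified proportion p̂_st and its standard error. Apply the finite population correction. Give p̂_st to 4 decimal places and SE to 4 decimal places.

N = 970; stratum weights W_h = N_h/N.
p̂_st = Σ W_h p̂_h = (480·0.075 + 490·0.235)/970 = 0.15582
V̂(p̂_st) = Σ W_h² (1 − n_h/N_h) p̂_h(1−p̂_h)/(n_h−1):
  stratum A: (480/970)²·(1 − 67/480)·0.075·0.925/66 = 0.000221466
  stratum B: (490/970)²·(1 − 17/490)·0.235·0.765/16 = 0.00276773
V̂(p̂_st) = 0.00298919; SE = √V̂ = 0.0546735

p̂_st ≈ 0.1558, SE ≈ 0.0547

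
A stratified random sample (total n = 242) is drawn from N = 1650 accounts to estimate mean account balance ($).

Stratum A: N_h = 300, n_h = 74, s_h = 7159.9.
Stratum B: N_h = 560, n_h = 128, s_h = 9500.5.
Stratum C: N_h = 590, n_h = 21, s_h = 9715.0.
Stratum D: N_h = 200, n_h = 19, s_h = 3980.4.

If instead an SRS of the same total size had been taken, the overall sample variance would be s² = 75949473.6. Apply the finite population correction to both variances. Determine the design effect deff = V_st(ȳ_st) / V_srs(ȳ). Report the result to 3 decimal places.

deff ≈ 2.409

V̂(ȳ_st) = Σ W_h² (1 − n_h/N_h) s_h²/n_h, with W_h = N_h/N and N = 1650:
  stratum A: (300/1650)²·(1 − 74/300)·7159.9²/74 = 17252.2
  stratum B: (560/1650)²·(1 − 128/560)·9500.5²/128 = 62659.5
  stratum C: (590/1650)²·(1 − 21/590)·9715.0²/21 = 554195
  stratum D: (200/1650)²·(1 − 19/200)·3980.4²/19 = 11087.7
V_st = 645194
V_srs = (1 − 242/1650)·75949473.6/242 = 267811
deff = V_st / V_srs = 645194/267811 = 2.4091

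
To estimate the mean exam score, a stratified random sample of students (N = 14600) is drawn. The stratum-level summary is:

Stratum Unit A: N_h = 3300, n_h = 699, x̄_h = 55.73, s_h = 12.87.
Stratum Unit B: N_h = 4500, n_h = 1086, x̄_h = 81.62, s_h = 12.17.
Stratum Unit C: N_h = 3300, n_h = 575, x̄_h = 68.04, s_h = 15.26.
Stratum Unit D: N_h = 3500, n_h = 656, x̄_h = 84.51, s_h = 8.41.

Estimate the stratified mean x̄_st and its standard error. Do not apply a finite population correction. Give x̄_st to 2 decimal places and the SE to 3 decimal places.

x̄_st = Σ W_h x̄_h = (3300·55.73 + 4500·81.62 + 3300·68.04 + 3500·84.51)/14600 = 73.39151
V̂(x̄_st) = Σ W_h² s_h²/n_h, with W_h = N_h/N and N = 14600:
  stratum Unit A: (3300/14600)²·12.87²/699 = 0.012106
  stratum Unit B: (4500/14600)²·12.17²/1086 = 0.012956
  stratum Unit C: (3300/14600)²·15.26²/575 = 0.0206901
  stratum Unit D: (3500/14600)²·8.41²/656 = 0.0061961
V̂(x̄_st) = 0.0519483
SE(x̄_st) = √0.0519483 = 0.227922

x̄_st ≈ 73.39, SE ≈ 0.228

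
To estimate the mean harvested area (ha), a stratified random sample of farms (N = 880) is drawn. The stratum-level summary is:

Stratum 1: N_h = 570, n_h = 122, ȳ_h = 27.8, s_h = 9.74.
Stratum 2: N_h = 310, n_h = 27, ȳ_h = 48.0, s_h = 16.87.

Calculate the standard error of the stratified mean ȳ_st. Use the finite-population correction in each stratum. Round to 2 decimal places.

V̂(ȳ_st) = Σ W_h² (1 − n_h/N_h) s_h²/n_h, with W_h = N_h/N and N = 880:
  stratum 1: (570/880)²·(1 − 122/570)·9.74²/122 = 0.256416
  stratum 2: (310/880)²·(1 − 27/310)·16.87²/27 = 1.19412
V̂(ȳ_st) = 1.45054
SE(ȳ_st) = √1.45054 = 1.20438

SE(ȳ_st) ≈ 1.20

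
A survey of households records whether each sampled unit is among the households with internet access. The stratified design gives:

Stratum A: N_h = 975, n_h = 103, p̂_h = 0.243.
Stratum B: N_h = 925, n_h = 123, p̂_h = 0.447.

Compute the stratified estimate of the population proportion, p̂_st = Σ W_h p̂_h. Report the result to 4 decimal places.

N = 1900; stratum weights W_h = N_h/N.
p̂_st = Σ W_h p̂_h = (975·0.243 + 925·0.447)/1900 = 0.34232

p̂_st ≈ 0.3423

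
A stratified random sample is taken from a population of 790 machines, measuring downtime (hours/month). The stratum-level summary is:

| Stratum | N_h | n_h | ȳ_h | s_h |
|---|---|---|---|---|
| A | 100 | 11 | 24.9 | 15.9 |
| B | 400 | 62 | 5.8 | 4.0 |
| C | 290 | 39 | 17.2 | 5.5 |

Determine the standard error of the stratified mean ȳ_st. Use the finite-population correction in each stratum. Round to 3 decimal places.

SE(ȳ_st) ≈ 0.689

V̂(ȳ_st) = Σ W_h² (1 − n_h/N_h) s_h²/n_h, with W_h = N_h/N and N = 790:
  stratum A: (100/790)²·(1 − 11/100)·15.9²/11 = 0.327746
  stratum B: (400/790)²·(1 − 62/400)·4.0²/62 = 0.055905
  stratum C: (290/790)²·(1 − 39/290)·5.5²/39 = 0.0904645
V̂(ȳ_st) = 0.474116
SE(ȳ_st) = √0.474116 = 0.68856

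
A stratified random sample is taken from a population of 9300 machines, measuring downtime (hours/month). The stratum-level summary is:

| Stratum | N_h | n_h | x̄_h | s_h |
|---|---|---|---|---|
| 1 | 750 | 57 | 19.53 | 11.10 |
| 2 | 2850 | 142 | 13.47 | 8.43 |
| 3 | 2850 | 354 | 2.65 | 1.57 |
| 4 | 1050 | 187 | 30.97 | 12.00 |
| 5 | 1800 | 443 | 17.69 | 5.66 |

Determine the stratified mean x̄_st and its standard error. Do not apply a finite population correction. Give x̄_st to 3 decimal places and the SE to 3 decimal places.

x̄_st ≈ 13.435, SE ≈ 0.272

x̄_st = Σ W_h x̄_h = (750·19.53 + 2850·13.47 + 2850·2.65 + 1050·30.97 + 1800·17.69)/9300 = 13.43548
V̂(x̄_st) = Σ W_h² s_h²/n_h, with W_h = N_h/N and N = 9300:
  stratum 1: (750/9300)²·11.10²/57 = 0.0140581
  stratum 2: (2850/9300)²·8.43²/142 = 0.0469992
  stratum 3: (2850/9300)²·1.57²/354 = 0.000653913
  stratum 4: (1050/9300)²·12.00²/187 = 0.00981598
  stratum 5: (1800/9300)²·5.66²/443 = 0.002709
V̂(x̄_st) = 0.0742362
SE(x̄_st) = √0.0742362 = 0.272463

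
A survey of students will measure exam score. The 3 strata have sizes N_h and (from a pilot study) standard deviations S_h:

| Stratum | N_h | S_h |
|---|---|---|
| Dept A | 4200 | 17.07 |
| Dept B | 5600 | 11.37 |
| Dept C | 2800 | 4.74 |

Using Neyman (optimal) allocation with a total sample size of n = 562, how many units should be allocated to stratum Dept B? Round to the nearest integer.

241

Neyman allocation: n_h = n · N_h S_h / Σ N_i S_i, with n = 562.
  stratum Dept A: N_h·S_h = 4200·17.07 = 71694.00
  stratum Dept B: N_h·S_h = 5600·11.37 = 63672.00
  stratum Dept C: N_h·S_h = 2800·4.74 = 13272.00
Σ N_h S_h = 148638.00
n for stratum Dept B = 562·63672.00/148638.00 = 240.744 → 241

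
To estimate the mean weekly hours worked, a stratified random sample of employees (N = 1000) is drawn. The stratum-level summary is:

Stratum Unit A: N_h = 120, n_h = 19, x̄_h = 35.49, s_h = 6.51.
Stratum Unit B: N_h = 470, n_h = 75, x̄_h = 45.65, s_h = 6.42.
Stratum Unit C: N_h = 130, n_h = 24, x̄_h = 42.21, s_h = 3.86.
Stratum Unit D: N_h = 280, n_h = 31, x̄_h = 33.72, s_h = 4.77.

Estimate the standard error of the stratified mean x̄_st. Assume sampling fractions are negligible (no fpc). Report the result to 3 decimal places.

V̂(x̄_st) = Σ W_h² s_h²/n_h, with W_h = N_h/N and N = 1000:
  stratum Unit A: (120/1000)²·6.51²/19 = 0.0321197
  stratum Unit B: (470/1000)²·6.42²/75 = 0.121396
  stratum Unit C: (130/1000)²·3.86²/24 = 0.0104918
  stratum Unit D: (280/1000)²·4.77²/31 = 0.0575428
V̂(x̄_st) = 0.22155
SE(x̄_st) = √0.22155 = 0.470691

SE(x̄_st) ≈ 0.471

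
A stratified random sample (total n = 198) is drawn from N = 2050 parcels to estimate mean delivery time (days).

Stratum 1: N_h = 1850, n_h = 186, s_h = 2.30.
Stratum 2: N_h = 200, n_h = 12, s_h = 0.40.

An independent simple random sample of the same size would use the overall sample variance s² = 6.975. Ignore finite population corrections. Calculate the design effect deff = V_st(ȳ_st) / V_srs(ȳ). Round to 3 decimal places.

V̂(ȳ_st) = Σ W_h² s_h²/n_h, with W_h = N_h/N and N = 2050:
  stratum 1: (1850/2050)²·2.30²/186 = 0.0231621
  stratum 2: (200/2050)²·0.40²/12 = 0.000126909
V_st = 0.023289
V_srs = s²/n = 6.975/198 = 0.0352273
deff = V_st / V_srs = 0.023289/0.0352273 = 0.6611

deff ≈ 0.661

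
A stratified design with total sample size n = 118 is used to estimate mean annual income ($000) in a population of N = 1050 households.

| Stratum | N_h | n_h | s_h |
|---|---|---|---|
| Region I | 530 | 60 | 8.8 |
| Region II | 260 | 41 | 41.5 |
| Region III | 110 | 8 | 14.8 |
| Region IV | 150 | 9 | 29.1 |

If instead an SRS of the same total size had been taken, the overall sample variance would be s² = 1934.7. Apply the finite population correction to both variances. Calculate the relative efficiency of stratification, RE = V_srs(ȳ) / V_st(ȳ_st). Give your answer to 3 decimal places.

RE ≈ 3.202

V̂(ȳ_st) = Σ W_h² (1 − n_h/N_h) s_h²/n_h, with W_h = N_h/N and N = 1050:
  stratum Region I: (530/1050)²·(1 − 60/530)·8.8²/60 = 0.291615
  stratum Region II: (260/1050)²·(1 − 41/260)·41.5²/41 = 2.16946
  stratum Region III: (110/1050)²·(1 − 8/110)·14.8²/8 = 0.278643
  stratum Region IV: (150/1050)²·(1 − 9/150)·29.1²/9 = 1.80499
V_st = 4.54471
V_srs = (1 − 118/1050)·1934.7/118 = 14.5532
Relative efficiency = V_srs / V_st = 14.5532/4.54471 = 3.2022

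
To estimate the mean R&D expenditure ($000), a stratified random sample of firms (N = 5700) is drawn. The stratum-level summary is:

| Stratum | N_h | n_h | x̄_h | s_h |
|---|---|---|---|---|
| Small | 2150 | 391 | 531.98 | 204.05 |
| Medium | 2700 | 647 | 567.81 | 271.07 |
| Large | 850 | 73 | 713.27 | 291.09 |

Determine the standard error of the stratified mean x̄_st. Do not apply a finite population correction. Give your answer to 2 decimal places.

SE(x̄_st) ≈ 8.15

V̂(x̄_st) = Σ W_h² s_h²/n_h, with W_h = N_h/N and N = 5700:
  stratum Small: (2150/5700)²·204.05²/391 = 15.1504
  stratum Medium: (2700/5700)²·271.07²/647 = 25.4822
  stratum Large: (850/5700)²·291.09²/73 = 25.8119
V̂(x̄_st) = 66.4444
SE(x̄_st) = √66.4444 = 8.15135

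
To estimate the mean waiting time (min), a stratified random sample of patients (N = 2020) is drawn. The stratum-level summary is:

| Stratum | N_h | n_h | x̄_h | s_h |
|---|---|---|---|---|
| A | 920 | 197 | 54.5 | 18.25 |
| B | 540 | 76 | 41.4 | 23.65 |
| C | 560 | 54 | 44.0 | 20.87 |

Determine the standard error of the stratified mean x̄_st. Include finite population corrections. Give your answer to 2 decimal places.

SE(x̄_st) ≈ 1.13

V̂(x̄_st) = Σ W_h² (1 − n_h/N_h) s_h²/n_h, with W_h = N_h/N and N = 2020:
  stratum A: (920/2020)²·(1 − 197/920)·18.25²/197 = 0.275602
  stratum B: (540/2020)²·(1 − 76/540)·23.65²/76 = 0.451916
  stratum C: (560/2020)²·(1 − 54/560)·20.87²/54 = 0.560128
V̂(x̄_st) = 1.28765
SE(x̄_st) = √1.28765 = 1.13474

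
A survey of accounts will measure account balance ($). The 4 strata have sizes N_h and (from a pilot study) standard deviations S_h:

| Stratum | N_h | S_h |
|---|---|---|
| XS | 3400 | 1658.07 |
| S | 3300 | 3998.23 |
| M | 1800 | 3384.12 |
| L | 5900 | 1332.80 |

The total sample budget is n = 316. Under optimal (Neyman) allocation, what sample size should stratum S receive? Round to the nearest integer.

127

Neyman allocation: n_h = n · N_h S_h / Σ N_i S_i, with n = 316.
  stratum XS: N_h·S_h = 3400·1658.07 = 5637438.00
  stratum S: N_h·S_h = 3300·3998.23 = 13194159.00
  stratum M: N_h·S_h = 1800·3384.12 = 6091416.00
  stratum L: N_h·S_h = 5900·1332.80 = 7863520.00
Σ N_h S_h = 32786533.00
n for stratum S = 316·13194159.00/32786533.00 = 127.167 → 127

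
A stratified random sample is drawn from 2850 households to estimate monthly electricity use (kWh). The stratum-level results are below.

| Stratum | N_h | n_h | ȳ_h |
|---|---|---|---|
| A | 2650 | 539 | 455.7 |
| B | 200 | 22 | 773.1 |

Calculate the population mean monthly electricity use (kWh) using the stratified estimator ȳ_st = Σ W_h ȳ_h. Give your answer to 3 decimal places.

ȳ_st ≈ 477.974

N = Σ N_h = 2850. Stratum weights W_h = N_h/N.
ȳ_st = (2650·455.7 + 200·773.1) / 2850 = 477.97368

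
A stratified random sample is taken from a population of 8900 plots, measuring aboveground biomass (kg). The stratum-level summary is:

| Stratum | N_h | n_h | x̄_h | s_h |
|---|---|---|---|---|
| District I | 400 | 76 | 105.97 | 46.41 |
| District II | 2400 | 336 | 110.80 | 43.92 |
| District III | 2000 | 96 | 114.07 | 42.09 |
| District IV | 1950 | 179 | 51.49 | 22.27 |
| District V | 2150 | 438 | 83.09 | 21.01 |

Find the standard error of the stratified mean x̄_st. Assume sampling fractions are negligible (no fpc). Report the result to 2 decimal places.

SE(x̄_st) ≈ 1.26

V̂(x̄_st) = Σ W_h² s_h²/n_h, with W_h = N_h/N and N = 8900:
  stratum District I: (400/8900)²·46.41²/76 = 0.0572466
  stratum District II: (2400/8900)²·43.92²/336 = 0.417472
  stratum District III: (2000/8900)²·42.09²/96 = 0.931894
  stratum District IV: (1950/8900)²·22.27²/179 = 0.133008
  stratum District V: (2150/8900)²·21.01²/438 = 0.0588132
V̂(x̄_st) = 1.59843
SE(x̄_st) = √1.59843 = 1.26429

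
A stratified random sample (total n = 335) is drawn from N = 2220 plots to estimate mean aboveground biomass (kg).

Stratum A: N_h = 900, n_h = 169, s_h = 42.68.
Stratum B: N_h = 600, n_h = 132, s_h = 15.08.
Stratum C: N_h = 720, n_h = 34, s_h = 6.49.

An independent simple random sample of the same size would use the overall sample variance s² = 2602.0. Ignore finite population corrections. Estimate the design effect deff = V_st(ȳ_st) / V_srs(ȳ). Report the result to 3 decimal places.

V̂(ȳ_st) = Σ W_h² s_h²/n_h, with W_h = N_h/N and N = 2220:
  stratum A: (900/2220)²·42.68²/169 = 1.7715
  stratum B: (600/2220)²·15.08²/132 = 0.125842
  stratum C: (720/2220)²·6.49²/34 = 0.130308
V_st = 2.02765
V_srs = s²/n = 2602.0/335 = 7.76716
deff = V_st / V_srs = 2.02765/7.76716 = 0.2611

deff ≈ 0.261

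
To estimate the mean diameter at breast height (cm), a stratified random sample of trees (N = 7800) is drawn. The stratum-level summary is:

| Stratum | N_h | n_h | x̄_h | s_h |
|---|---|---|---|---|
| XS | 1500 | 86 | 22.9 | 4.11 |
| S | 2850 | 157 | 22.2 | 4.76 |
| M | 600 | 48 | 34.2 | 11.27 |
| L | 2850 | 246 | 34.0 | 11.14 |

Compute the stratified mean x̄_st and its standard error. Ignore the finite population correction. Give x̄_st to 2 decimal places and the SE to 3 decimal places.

x̄_st = Σ W_h x̄_h = (1500·22.9 + 2850·22.2 + 600·34.2 + 2850·34.0)/7800 = 27.56923
V̂(x̄_st) = Σ W_h² s_h²/n_h, with W_h = N_h/N and N = 7800:
  stratum XS: (1500/7800)²·4.11²/86 = 0.00726404
  stratum S: (2850/7800)²·4.76²/157 = 0.019267
  stratum M: (600/7800)²·11.27²/48 = 0.0156574
  stratum L: (2850/7800)²·11.14²/246 = 0.0673497
V̂(x̄_st) = 0.109538
SE(x̄_st) = √0.109538 = 0.330966

x̄_st ≈ 27.57, SE ≈ 0.331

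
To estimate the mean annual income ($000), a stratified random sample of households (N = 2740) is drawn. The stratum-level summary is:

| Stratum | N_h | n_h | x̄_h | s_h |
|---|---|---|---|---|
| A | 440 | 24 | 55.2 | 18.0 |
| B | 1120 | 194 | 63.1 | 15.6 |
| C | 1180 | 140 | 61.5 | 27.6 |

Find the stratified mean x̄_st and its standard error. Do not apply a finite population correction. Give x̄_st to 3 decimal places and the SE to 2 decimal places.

x̄_st = Σ W_h x̄_h = (440·55.2 + 1120·63.1 + 1180·61.5)/2740 = 61.14234
V̂(x̄_st) = Σ W_h² s_h²/n_h, with W_h = N_h/N and N = 2740:
  stratum A: (440/2740)²·18.0²/24 = 0.348127
  stratum B: (1120/2740)²·15.6²/194 = 0.209596
  stratum C: (1180/2740)²·27.6²/140 = 1.00914
V̂(x̄_st) = 1.56687
SE(x̄_st) = √1.56687 = 1.25175

x̄_st ≈ 61.142, SE ≈ 1.25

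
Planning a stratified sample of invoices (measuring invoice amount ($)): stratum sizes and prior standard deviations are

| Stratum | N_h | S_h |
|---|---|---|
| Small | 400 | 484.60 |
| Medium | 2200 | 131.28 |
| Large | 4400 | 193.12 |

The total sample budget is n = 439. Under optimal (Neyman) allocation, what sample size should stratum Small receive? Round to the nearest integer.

Neyman allocation: n_h = n · N_h S_h / Σ N_i S_i, with n = 439.
  stratum Small: N_h·S_h = 400·484.60 = 193840.00
  stratum Medium: N_h·S_h = 2200·131.28 = 288816.00
  stratum Large: N_h·S_h = 4400·193.12 = 849728.00
Σ N_h S_h = 1332384.00
n for stratum Small = 439·193840.00/1332384.00 = 63.867 → 64

64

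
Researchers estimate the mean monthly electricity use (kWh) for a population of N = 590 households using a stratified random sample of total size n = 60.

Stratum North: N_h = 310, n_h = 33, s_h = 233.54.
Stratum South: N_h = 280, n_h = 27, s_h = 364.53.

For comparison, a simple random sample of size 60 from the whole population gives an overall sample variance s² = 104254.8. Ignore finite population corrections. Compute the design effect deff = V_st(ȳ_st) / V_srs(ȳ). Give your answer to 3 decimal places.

deff ≈ 0.901

V̂(ȳ_st) = Σ W_h² s_h²/n_h, with W_h = N_h/N and N = 590:
  stratum North: (310/590)²·233.54²/33 = 456.276
  stratum South: (280/590)²·364.53²/27 = 1108.45
V_st = 1564.72
V_srs = s²/n = 104254.8/60 = 1737.58
deff = V_st / V_srs = 1564.72/1737.58 = 0.9005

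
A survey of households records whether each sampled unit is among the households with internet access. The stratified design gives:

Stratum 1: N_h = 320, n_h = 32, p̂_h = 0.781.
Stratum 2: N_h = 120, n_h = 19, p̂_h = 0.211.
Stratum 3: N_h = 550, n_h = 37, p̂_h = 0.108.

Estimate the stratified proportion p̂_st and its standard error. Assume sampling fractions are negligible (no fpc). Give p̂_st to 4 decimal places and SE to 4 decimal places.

N = 990; stratum weights W_h = N_h/N.
p̂_st = Σ W_h p̂_h = (320·0.781 + 120·0.211 + 550·0.108)/990 = 0.33802
V̂(p̂_st) = Σ W_h² p̂_h(1−p̂_h)/(n_h−1):
  stratum 1: (320/990)²·0.781·0.219/31 = 0.000576452
  stratum 2: (120/990)²·0.211·0.789/18 = 0.000135887
  stratum 3: (550/990)²·0.108·0.892/36 = 0.000825926
V̂(p̂_st) = 0.00153827; SE = √V̂ = 0.0392207

p̂_st ≈ 0.3380, SE ≈ 0.0392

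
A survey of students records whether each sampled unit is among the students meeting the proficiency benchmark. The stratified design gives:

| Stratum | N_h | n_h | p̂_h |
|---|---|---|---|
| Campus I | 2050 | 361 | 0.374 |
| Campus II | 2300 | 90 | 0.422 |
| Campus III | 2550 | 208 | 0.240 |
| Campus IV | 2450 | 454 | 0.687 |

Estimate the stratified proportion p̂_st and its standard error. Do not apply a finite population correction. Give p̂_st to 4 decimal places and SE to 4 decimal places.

N = 9350; stratum weights W_h = N_h/N.
p̂_st = Σ W_h p̂_h = (2050·0.374 + 2300·0.422 + 2550·0.240 + 2450·0.687)/9350 = 0.43128
V̂(p̂_st) = Σ W_h² p̂_h(1−p̂_h)/(n_h−1):
  stratum Campus I: (2050/9350)²·0.374·0.626/360 = 3.12628e-05
  stratum Campus II: (2300/9350)²·0.422·0.578/89 = 0.000165837
  stratum Campus III: (2550/9350)²·0.240·0.760/207 = 6.55408e-05
  stratum Campus IV: (2450/9350)²·0.687·0.313/453 = 3.25921e-05
V̂(p̂_st) = 0.000295233; SE = √V̂ = 0.0171823

p̂_st ≈ 0.4313, SE ≈ 0.0172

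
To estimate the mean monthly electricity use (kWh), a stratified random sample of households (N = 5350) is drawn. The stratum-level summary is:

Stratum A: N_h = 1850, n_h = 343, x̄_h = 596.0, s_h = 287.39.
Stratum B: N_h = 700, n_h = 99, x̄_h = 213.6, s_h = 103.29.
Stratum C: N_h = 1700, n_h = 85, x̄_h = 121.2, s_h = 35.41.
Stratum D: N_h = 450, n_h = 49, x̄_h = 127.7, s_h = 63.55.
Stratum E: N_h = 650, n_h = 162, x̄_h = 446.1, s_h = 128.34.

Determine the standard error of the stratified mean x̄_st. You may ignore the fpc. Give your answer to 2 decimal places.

SE(x̄_st) ≈ 5.85

V̂(x̄_st) = Σ W_h² s_h²/n_h, with W_h = N_h/N and N = 5350:
  stratum A: (1850/5350)²·287.39²/343 = 28.7929
  stratum B: (700/5350)²·103.29²/99 = 1.84489
  stratum C: (1700/5350)²·35.41²/85 = 1.48944
  stratum D: (450/5350)²·63.55²/49 = 0.583113
  stratum E: (650/5350)²·128.34²/162 = 1.50082
V̂(x̄_st) = 34.2111
SE(x̄_st) = √34.2111 = 5.84903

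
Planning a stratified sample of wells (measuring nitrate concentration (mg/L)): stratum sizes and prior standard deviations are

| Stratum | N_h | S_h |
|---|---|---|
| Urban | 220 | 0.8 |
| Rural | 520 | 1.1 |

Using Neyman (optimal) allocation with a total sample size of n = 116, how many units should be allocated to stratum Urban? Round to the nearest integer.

27

Neyman allocation: n_h = n · N_h S_h / Σ N_i S_i, with n = 116.
  stratum Urban: N_h·S_h = 220·0.8 = 176.00
  stratum Rural: N_h·S_h = 520·1.1 = 572.00
Σ N_h S_h = 748.00
n for stratum Urban = 116·176.00/748.00 = 27.294 → 27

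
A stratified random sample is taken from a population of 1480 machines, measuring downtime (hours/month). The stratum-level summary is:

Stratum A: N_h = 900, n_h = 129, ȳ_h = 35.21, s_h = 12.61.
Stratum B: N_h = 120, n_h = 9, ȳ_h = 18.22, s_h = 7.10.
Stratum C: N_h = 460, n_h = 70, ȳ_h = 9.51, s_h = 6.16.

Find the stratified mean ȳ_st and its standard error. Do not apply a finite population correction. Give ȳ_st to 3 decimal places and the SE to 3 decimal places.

ȳ_st = Σ W_h ȳ_h = (900·35.21 + 120·18.22 + 460·9.51)/1480 = 25.84459
V̂(ȳ_st) = Σ W_h² s_h²/n_h, with W_h = N_h/N and N = 1480:
  stratum A: (900/1480)²·12.61²/129 = 0.455829
  stratum B: (120/1480)²·7.10²/9 = 0.0368225
  stratum C: (460/1480)²·6.16²/70 = 0.0523667
V̂(ȳ_st) = 0.545018
SE(ȳ_st) = √0.545018 = 0.738254

ȳ_st ≈ 25.845, SE ≈ 0.738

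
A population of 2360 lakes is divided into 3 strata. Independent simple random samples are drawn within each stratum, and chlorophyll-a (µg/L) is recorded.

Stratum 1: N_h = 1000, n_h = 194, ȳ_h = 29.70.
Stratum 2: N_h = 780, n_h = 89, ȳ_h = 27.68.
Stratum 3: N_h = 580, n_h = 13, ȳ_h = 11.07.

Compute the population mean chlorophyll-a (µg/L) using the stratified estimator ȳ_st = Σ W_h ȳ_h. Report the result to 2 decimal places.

ȳ_st ≈ 24.45

N = Σ N_h = 2360. Stratum weights W_h = N_h/N.
ȳ_st = (1000·29.70 + 780·27.68 + 580·11.07) / 2360 = 24.4538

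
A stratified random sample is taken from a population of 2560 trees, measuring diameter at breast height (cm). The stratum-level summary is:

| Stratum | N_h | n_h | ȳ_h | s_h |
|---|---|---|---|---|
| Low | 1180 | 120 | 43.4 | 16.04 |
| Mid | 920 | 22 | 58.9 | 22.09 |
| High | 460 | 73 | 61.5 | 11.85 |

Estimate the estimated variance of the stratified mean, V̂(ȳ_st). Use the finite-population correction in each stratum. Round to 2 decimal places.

V̂(ȳ_st) = Σ W_h² (1 − n_h/N_h) s_h²/n_h, with W_h = N_h/N and N = 2560:
  stratum Low: (1180/2560)²·(1 − 120/1180)·16.04²/120 = 0.4092
  stratum Mid: (920/2560)²·(1 − 22/920)·22.09²/22 = 2.7961
  stratum High: (460/2560)²·(1 − 73/460)·11.85²/73 = 0.052252
V̂(ȳ_st) = 3.25755

V̂(ȳ_st) ≈ 3.26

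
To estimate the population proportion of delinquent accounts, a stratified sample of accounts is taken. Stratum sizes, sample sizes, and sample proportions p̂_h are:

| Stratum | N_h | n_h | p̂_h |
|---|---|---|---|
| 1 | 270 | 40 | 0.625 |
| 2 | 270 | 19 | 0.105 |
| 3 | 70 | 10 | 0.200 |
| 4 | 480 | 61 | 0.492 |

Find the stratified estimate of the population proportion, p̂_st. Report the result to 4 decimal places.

N = 1090; stratum weights W_h = N_h/N.
p̂_st = Σ W_h p̂_h = (270·0.625 + 270·0.105 + 70·0.200 + 480·0.492)/1090 = 0.41033

p̂_st ≈ 0.4103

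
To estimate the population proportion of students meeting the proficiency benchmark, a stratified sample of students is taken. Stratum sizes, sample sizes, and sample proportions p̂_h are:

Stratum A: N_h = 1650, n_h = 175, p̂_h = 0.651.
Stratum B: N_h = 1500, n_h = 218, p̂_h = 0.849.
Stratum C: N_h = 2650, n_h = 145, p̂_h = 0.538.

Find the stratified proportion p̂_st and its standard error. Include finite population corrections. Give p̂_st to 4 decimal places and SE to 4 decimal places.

N = 5800; stratum weights W_h = N_h/N.
p̂_st = Σ W_h p̂_h = (1650·0.651 + 1500·0.849 + 2650·0.538)/5800 = 0.65058
V̂(p̂_st) = Σ W_h² (1 − n_h/N_h) p̂_h(1−p̂_h)/(n_h−1):
  stratum A: (1650/5800)²·(1 − 175/1650)·0.651·0.349/174 = 9.44664e-05
  stratum B: (1500/5800)²·(1 − 218/1500)·0.849·0.151/217 = 3.37713e-05
  stratum C: (2650/5800)²·(1 − 145/2650)·0.538·0.462/144 = 0.000340612
V̂(p̂_st) = 0.000468849; SE = √V̂ = 0.0216529

p̂_st ≈ 0.6506, SE ≈ 0.0217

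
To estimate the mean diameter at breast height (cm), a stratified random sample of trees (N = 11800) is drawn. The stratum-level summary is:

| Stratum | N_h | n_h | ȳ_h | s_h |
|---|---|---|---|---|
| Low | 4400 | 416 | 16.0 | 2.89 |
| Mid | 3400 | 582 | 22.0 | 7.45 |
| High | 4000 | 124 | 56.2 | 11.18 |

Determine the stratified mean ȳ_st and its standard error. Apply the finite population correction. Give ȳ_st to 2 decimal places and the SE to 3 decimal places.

ȳ_st ≈ 31.36, SE ≈ 0.348

ȳ_st = Σ W_h ȳ_h = (4400·16.0 + 3400·22.0 + 4000·56.2)/11800 = 31.35593
V̂(ȳ_st) = Σ W_h² (1 − n_h/N_h) s_h²/n_h, with W_h = N_h/N and N = 11800:
  stratum Low: (4400/11800)²·(1 − 416/4400)·2.89²/416 = 0.00252761
  stratum Mid: (3400/11800)²·(1 − 582/3400)·7.45²/582 = 0.00656214
  stratum High: (4000/11800)²·(1 − 124/4000)·11.18²/124 = 0.112238
V̂(ȳ_st) = 0.121328
SE(ȳ_st) = √0.121328 = 0.348322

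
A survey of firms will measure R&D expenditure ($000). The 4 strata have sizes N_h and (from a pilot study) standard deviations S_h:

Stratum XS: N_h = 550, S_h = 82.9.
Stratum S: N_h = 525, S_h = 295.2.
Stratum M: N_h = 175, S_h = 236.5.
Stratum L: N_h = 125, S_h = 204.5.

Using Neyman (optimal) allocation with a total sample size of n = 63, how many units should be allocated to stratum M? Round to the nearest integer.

10

Neyman allocation: n_h = n · N_h S_h / Σ N_i S_i, with n = 63.
  stratum XS: N_h·S_h = 550·82.9 = 45595.00
  stratum S: N_h·S_h = 525·295.2 = 154980.00
  stratum M: N_h·S_h = 175·236.5 = 41387.50
  stratum L: N_h·S_h = 125·204.5 = 25562.50
Σ N_h S_h = 267525.00
n for stratum M = 63·41387.50/267525.00 = 9.746 → 10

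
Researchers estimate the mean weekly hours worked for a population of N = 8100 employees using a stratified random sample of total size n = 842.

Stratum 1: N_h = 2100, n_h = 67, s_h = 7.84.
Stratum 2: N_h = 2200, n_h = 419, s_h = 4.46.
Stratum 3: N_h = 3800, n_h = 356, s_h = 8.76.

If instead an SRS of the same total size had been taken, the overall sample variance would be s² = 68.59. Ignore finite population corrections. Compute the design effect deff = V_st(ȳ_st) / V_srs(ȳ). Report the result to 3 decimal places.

deff ≈ 1.382

V̂(ȳ_st) = Σ W_h² s_h²/n_h, with W_h = N_h/N and N = 8100:
  stratum 1: (2100/8100)²·7.84²/67 = 0.0616632
  stratum 2: (2200/8100)²·4.46²/419 = 0.00350212
  stratum 3: (3800/8100)²·8.76²/356 = 0.0474412
V_st = 0.112606
V_srs = s²/n = 68.59/842 = 0.0814608
deff = V_st / V_srs = 0.112606/0.0814608 = 1.3823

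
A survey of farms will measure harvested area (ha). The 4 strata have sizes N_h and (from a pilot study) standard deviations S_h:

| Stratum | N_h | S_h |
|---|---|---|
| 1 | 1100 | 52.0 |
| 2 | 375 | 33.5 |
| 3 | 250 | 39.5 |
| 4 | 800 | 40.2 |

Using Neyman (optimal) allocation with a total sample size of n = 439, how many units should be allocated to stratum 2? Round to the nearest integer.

49

Neyman allocation: n_h = n · N_h S_h / Σ N_i S_i, with n = 439.
  stratum 1: N_h·S_h = 1100·52.0 = 57200.00
  stratum 2: N_h·S_h = 375·33.5 = 12562.50
  stratum 3: N_h·S_h = 250·39.5 = 9875.00
  stratum 4: N_h·S_h = 800·40.2 = 32160.00
Σ N_h S_h = 111797.50
n for stratum 2 = 439·12562.50/111797.50 = 49.330 → 49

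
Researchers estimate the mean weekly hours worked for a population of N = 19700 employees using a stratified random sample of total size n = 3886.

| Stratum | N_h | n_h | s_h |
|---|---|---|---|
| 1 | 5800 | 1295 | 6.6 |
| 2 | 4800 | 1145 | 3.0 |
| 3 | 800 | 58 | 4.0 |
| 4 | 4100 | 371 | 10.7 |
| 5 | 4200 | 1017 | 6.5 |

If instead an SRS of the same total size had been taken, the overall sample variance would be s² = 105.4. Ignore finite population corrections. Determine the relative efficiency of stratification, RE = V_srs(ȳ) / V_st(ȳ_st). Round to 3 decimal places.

V̂(ȳ_st) = Σ W_h² s_h²/n_h, with W_h = N_h/N and N = 19700:
  stratum 1: (5800/19700)²·6.6²/1295 = 0.00291569
  stratum 2: (4800/19700)²·3.0²/1145 = 0.000466645
  stratum 3: (800/19700)²·4.0²/58 = 0.000454925
  stratum 4: (4100/19700)²·10.7²/371 = 0.0133668
  stratum 5: (4200/19700)²·6.5²/1017 = 0.0018883
V_st = 0.0190924
V_srs = s²/n = 105.4/3886 = 0.027123
Relative efficiency = V_srs / V_st = 0.027123/0.0190924 = 1.4206

RE ≈ 1.421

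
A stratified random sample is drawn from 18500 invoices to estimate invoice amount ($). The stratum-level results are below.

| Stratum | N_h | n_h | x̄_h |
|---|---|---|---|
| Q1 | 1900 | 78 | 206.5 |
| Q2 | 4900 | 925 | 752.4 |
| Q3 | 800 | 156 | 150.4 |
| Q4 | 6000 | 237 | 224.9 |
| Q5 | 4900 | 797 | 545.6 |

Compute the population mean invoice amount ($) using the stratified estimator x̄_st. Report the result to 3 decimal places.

x̄_st ≈ 444.447

N = Σ N_h = 18500. Stratum weights W_h = N_h/N.
x̄_st = (1900·206.5 + 4900·752.4 + 800·150.4 + 6000·224.9 + 4900·545.6) / 18500 = 444.44703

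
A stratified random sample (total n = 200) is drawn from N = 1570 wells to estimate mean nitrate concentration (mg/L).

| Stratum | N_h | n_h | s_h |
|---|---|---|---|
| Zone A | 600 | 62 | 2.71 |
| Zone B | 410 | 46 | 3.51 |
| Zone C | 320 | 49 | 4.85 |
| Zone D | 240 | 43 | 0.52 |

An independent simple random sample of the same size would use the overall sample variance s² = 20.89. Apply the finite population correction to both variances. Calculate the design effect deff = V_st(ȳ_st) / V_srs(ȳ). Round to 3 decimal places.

deff ≈ 0.535

V̂(ȳ_st) = Σ W_h² (1 − n_h/N_h) s_h²/n_h, with W_h = N_h/N and N = 1570:
  stratum Zone A: (600/1570)²·(1 − 62/600)·2.71²/62 = 0.0155125
  stratum Zone B: (410/1570)²·(1 − 46/410)·3.51²/46 = 0.0162159
  stratum Zone C: (320/1570)²·(1 − 49/320)·4.85²/49 = 0.0168891
  stratum Zone D: (240/1570)²·(1 − 43/240)·0.52²/43 = 0.000120619
V_st = 0.0487382
V_srs = (1 − 200/1570)·20.89/200 = 0.0911443
deff = V_st / V_srs = 0.0487382/0.0911443 = 0.5347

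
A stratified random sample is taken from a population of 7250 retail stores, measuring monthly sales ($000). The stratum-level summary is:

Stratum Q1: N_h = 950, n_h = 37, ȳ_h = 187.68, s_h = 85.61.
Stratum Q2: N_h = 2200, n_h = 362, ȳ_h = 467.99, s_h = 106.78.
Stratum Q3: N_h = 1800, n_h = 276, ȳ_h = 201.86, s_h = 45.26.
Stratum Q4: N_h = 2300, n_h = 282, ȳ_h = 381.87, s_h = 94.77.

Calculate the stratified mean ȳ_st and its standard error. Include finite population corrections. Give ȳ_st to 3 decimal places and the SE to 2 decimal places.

ȳ_st ≈ 337.865, SE ≈ 2.98

ȳ_st = Σ W_h ȳ_h = (950·187.68 + 2200·467.99 + 1800·201.86 + 2300·381.87)/7250 = 337.86524
V̂(ȳ_st) = Σ W_h² (1 − n_h/N_h) s_h²/n_h, with W_h = N_h/N and N = 7250:
  stratum Q1: (950/7250)²·(1 − 37/950)·85.61²/37 = 3.26863
  stratum Q2: (2200/7250)²·(1 − 362/2200)·106.78²/362 = 2.42306
  stratum Q3: (1800/7250)²·(1 − 276/1800)·45.26²/276 = 0.387348
  stratum Q4: (2300/7250)²·(1 − 282/2300)·94.77²/282 = 2.81233
V̂(ȳ_st) = 8.89136
SE(ȳ_st) = √8.89136 = 2.98184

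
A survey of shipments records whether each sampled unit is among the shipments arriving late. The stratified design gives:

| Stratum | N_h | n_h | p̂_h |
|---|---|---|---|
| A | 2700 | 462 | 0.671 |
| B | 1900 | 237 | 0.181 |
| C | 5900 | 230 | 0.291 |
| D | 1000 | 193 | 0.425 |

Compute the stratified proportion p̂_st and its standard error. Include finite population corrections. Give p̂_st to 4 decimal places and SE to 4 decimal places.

N = 11500; stratum weights W_h = N_h/N.
p̂_st = Σ W_h p̂_h = (2700·0.671 + 1900·0.181 + 5900·0.291 + 1000·0.425)/11500 = 0.37370
V̂(p̂_st) = Σ W_h² (1 − n_h/N_h) p̂_h(1−p̂_h)/(n_h−1):
  stratum A: (2700/11500)²·(1 − 462/2700)·0.671·0.329/461 = 2.18799e-05
  stratum B: (1900/11500)²·(1 − 237/1900)·0.181·0.819/236 = 1.50072e-05
  stratum C: (5900/11500)²·(1 − 230/5900)·0.291·0.709/229 = 0.000227899
  stratum D: (1000/11500)²·(1 − 193/1000)·0.425·0.575/192 = 7.76664e-06
V̂(p̂_st) = 0.000272553; SE = √V̂ = 0.0165092

p̂_st ≈ 0.3737, SE ≈ 0.0165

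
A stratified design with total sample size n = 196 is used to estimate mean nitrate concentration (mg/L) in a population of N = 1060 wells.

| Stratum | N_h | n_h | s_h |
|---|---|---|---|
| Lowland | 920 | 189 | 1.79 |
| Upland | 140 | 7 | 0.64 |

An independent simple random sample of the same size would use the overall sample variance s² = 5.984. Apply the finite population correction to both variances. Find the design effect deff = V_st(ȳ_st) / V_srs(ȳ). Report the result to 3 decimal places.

V̂(ȳ_st) = Σ W_h² (1 − n_h/N_h) s_h²/n_h, with W_h = N_h/N and N = 1060:
  stratum Lowland: (920/1060)²·(1 − 189/920)·1.79²/189 = 0.010147
  stratum Upland: (140/1060)²·(1 − 7/140)·0.64²/7 = 0.000969683
V_st = 0.0111167
V_srs = (1 − 196/1060)·5.984/196 = 0.0248853
deff = V_st / V_srs = 0.0111167/0.0248853 = 0.4467

deff ≈ 0.447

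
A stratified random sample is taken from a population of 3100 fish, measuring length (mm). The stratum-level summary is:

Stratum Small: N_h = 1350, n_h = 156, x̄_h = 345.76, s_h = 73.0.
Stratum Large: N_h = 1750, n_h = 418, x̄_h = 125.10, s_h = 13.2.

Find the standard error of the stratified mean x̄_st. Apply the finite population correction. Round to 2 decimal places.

V̂(x̄_st) = Σ W_h² (1 − n_h/N_h) s_h²/n_h, with W_h = N_h/N and N = 3100:
  stratum Small: (1350/3100)²·(1 − 156/1350)·73.0²/156 = 5.72975
  stratum Large: (1750/3100)²·(1 − 418/1750)·13.2²/418 = 0.101109
V̂(x̄_st) = 5.83086
SE(x̄_st) = √5.83086 = 2.41472

SE(x̄_st) ≈ 2.41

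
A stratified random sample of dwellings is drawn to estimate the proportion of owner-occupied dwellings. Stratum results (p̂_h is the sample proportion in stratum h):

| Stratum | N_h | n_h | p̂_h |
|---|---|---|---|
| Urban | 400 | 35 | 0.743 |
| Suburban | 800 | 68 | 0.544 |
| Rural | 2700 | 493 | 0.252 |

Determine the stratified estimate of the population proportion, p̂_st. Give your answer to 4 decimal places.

N = 3900; stratum weights W_h = N_h/N.
p̂_st = Σ W_h p̂_h = (400·0.743 + 800·0.544 + 2700·0.252)/3900 = 0.36226

p̂_st ≈ 0.3623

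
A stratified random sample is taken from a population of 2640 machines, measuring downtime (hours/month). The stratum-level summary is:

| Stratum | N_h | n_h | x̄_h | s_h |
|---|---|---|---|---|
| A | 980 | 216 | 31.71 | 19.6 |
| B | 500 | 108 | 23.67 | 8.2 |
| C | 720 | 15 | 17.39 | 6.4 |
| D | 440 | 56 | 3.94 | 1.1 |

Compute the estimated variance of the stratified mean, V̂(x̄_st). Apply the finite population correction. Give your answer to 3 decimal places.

V̂(x̄_st) ≈ 0.408

V̂(x̄_st) = Σ W_h² (1 − n_h/N_h) s_h²/n_h, with W_h = N_h/N and N = 2640:
  stratum A: (980/2640)²·(1 − 216/980)·19.6²/216 = 0.19106
  stratum B: (500/2640)²·(1 − 108/500)·8.2²/108 = 0.0175086
  stratum C: (720/2640)²·(1 − 15/720)·6.4²/15 = 0.198876
  stratum D: (440/2640)²·(1 − 56/440)·1.1²/56 = 0.00052381
V̂(x̄_st) = 0.407969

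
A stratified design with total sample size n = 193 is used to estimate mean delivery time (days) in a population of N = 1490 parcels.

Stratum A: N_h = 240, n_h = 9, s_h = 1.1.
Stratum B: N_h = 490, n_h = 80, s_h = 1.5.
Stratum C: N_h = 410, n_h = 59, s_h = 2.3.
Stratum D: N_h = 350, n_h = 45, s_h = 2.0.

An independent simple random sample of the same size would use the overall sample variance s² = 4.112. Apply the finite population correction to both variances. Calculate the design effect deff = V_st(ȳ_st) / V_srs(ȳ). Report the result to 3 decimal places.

V̂(ȳ_st) = Σ W_h² (1 − n_h/N_h) s_h²/n_h, with W_h = N_h/N and N = 1490:
  stratum A: (240/1490)²·(1 − 9/240)·1.1²/9 = 0.00335733
  stratum B: (490/1490)²·(1 − 80/490)·1.5²/80 = 0.00254507
  stratum C: (410/1490)²·(1 − 59/410)·2.3²/59 = 0.00581195
  stratum D: (350/1490)²·(1 − 45/350)·2.0²/45 = 0.00427408
V_st = 0.0159884
V_srs = (1 − 193/1490)·4.112/193 = 0.018546
deff = V_st / V_srs = 0.0159884/0.018546 = 0.8621

deff ≈ 0.862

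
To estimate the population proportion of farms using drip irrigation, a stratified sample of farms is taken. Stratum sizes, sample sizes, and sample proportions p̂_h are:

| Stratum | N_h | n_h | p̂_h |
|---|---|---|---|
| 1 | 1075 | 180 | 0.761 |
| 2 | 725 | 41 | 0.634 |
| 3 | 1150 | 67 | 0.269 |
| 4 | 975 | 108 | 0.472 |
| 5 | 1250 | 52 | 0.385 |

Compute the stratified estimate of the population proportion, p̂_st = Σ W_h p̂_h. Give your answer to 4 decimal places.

p̂_st ≈ 0.4886

N = 5175; stratum weights W_h = N_h/N.
p̂_st = Σ W_h p̂_h = (1075·0.761 + 725·0.634 + 1150·0.269 + 975·0.472 + 1250·0.385)/5175 = 0.48860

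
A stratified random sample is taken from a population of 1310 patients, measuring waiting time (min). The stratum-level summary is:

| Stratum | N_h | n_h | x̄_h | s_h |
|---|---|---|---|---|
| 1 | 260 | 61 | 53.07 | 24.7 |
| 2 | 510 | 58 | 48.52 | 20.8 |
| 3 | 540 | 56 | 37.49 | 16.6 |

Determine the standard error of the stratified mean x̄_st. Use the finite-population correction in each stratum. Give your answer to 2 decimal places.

SE(x̄_st) ≈ 1.43

V̂(x̄_st) = Σ W_h² (1 − n_h/N_h) s_h²/n_h, with W_h = N_h/N and N = 1310:
  stratum 1: (260/1310)²·(1 − 61/260)·24.7²/61 = 0.301542
  stratum 2: (510/1310)²·(1 − 58/510)·20.8²/58 = 1.00199
  stratum 3: (540/1310)²·(1 − 56/540)·16.6²/56 = 0.749419
V̂(x̄_st) = 2.05295
SE(x̄_st) = √2.05295 = 1.43281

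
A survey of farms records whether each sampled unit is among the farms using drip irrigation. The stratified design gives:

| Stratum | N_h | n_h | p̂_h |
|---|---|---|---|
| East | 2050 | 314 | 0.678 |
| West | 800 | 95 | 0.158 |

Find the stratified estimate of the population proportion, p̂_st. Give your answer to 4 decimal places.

N = 2850; stratum weights W_h = N_h/N.
p̂_st = Σ W_h p̂_h = (2050·0.678 + 800·0.158)/2850 = 0.53204

p̂_st ≈ 0.5320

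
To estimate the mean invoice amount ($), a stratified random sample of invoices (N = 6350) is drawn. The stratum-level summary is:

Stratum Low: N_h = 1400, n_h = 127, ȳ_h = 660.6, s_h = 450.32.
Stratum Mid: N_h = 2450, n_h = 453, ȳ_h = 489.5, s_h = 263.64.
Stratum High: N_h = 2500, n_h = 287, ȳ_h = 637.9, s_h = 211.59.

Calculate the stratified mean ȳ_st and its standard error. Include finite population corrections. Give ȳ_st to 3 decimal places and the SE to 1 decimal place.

ȳ_st = Σ W_h ȳ_h = (1400·660.6 + 2450·489.5 + 2500·637.9)/6350 = 585.64803
V̂(ȳ_st) = Σ W_h² (1 − n_h/N_h) s_h²/n_h, with W_h = N_h/N and N = 6350:
  stratum Low: (1400/6350)²·(1 − 127/1400)·450.32²/127 = 70.5745
  stratum Mid: (2450/6350)²·(1 − 453/2450)·263.64²/453 = 18.6175
  stratum High: (2500/6350)²·(1 − 287/2500)·211.59²/287 = 21.4034
V̂(ȳ_st) = 110.595
SE(ȳ_st) = √110.595 = 10.5164

ȳ_st ≈ 585.648, SE ≈ 10.5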